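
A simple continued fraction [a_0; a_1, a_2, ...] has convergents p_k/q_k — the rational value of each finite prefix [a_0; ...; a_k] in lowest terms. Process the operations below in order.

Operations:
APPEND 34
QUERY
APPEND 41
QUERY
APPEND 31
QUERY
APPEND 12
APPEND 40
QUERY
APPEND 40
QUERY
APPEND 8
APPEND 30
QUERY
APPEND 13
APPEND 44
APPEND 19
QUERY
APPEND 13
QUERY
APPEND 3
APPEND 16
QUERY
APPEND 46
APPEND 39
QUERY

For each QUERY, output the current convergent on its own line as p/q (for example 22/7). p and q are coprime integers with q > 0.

34/1
1395/41
43279/1272
20872999/613472
835440703/24554185
201967399393/5935962745
2207056235031151/64866922219324
28807753368796564/846679965569985
1446892814831530052/42525189068438449
2600629184959911856217/76434305743785257836

APPEND 34: p_0 = 34·1 + 0 = 34, q_0 = 34·0 + 1 = 1 → 34/1
APPEND 41: p_1 = 41·34 + 1 = 1395, q_1 = 41·1 + 0 = 41 → 1395/41
APPEND 31: p_2 = 31·1395 + 34 = 43279, q_2 = 31·41 + 1 = 1272 → 43279/1272
APPEND 12: p_3 = 12·43279 + 1395 = 520743, q_3 = 12·1272 + 41 = 15305 → 520743/15305
APPEND 40: p_4 = 40·520743 + 43279 = 20872999, q_4 = 40·15305 + 1272 = 613472 → 20872999/613472
APPEND 40: p_5 = 40·20872999 + 520743 = 835440703, q_5 = 40·613472 + 15305 = 24554185 → 835440703/24554185
APPEND 8: p_6 = 8·835440703 + 20872999 = 6704398623, q_6 = 8·24554185 + 613472 = 197046952 → 6704398623/197046952
APPEND 30: p_7 = 30·6704398623 + 835440703 = 201967399393, q_7 = 30·197046952 + 24554185 = 5935962745 → 201967399393/5935962745
APPEND 13: p_8 = 13·201967399393 + 6704398623 = 2632280590732, q_8 = 13·5935962745 + 197046952 = 77364562637 → 2632280590732/77364562637
APPEND 44: p_9 = 44·2632280590732 + 201967399393 = 116022313391601, q_9 = 44·77364562637 + 5935962745 = 3409976718773 → 116022313391601/3409976718773
APPEND 19: p_10 = 19·116022313391601 + 2632280590732 = 2207056235031151, q_10 = 19·3409976718773 + 77364562637 = 64866922219324 → 2207056235031151/64866922219324
APPEND 13: p_11 = 13·2207056235031151 + 116022313391601 = 28807753368796564, q_11 = 13·64866922219324 + 3409976718773 = 846679965569985 → 28807753368796564/846679965569985
APPEND 3: p_12 = 3·28807753368796564 + 2207056235031151 = 88630316341420843, q_12 = 3·846679965569985 + 64866922219324 = 2604906818929279 → 88630316341420843/2604906818929279
APPEND 16: p_13 = 16·88630316341420843 + 28807753368796564 = 1446892814831530052, q_13 = 16·2604906818929279 + 846679965569985 = 42525189068438449 → 1446892814831530052/42525189068438449
APPEND 46: p_14 = 46·1446892814831530052 + 88630316341420843 = 66645699798591803235, q_14 = 46·42525189068438449 + 2604906818929279 = 1958763603967097933 → 66645699798591803235/1958763603967097933
APPEND 39: p_15 = 39·66645699798591803235 + 1446892814831530052 = 2600629184959911856217, q_15 = 39·1958763603967097933 + 42525189068438449 = 76434305743785257836 → 2600629184959911856217/76434305743785257836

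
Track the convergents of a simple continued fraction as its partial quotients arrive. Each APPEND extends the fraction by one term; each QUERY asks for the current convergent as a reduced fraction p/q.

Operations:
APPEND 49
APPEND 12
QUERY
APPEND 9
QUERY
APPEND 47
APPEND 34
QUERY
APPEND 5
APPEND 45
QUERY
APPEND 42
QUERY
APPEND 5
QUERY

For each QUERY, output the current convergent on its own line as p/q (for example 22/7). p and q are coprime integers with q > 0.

APPEND 49: p_0 = 49·1 + 0 = 49, q_0 = 49·0 + 1 = 1 → 49/1
APPEND 12: p_1 = 12·49 + 1 = 589, q_1 = 12·1 + 0 = 12 → 589/12
APPEND 9: p_2 = 9·589 + 49 = 5350, q_2 = 9·12 + 1 = 109 → 5350/109
APPEND 47: p_3 = 47·5350 + 589 = 252039, q_3 = 47·109 + 12 = 5135 → 252039/5135
APPEND 34: p_4 = 34·252039 + 5350 = 8574676, q_4 = 34·5135 + 109 = 174699 → 8574676/174699
APPEND 5: p_5 = 5·8574676 + 252039 = 43125419, q_5 = 5·174699 + 5135 = 878630 → 43125419/878630
APPEND 45: p_6 = 45·43125419 + 8574676 = 1949218531, q_6 = 45·878630 + 174699 = 39713049 → 1949218531/39713049
APPEND 42: p_7 = 42·1949218531 + 43125419 = 81910303721, q_7 = 42·39713049 + 878630 = 1668826688 → 81910303721/1668826688
APPEND 5: p_8 = 5·81910303721 + 1949218531 = 411500737136, q_8 = 5·1668826688 + 39713049 = 8383846489 → 411500737136/8383846489

589/12
5350/109
8574676/174699
1949218531/39713049
81910303721/1668826688
411500737136/8383846489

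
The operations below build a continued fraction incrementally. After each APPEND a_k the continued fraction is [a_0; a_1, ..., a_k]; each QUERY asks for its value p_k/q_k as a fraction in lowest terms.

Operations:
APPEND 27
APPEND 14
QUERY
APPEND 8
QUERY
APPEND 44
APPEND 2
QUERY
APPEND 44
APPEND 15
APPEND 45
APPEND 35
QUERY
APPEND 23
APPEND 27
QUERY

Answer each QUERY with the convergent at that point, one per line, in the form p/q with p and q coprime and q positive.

379/14
3059/113
273009/10085
288019270609/10639482010
179370031840225/6625960210447

APPEND 27: p_0 = 27·1 + 0 = 27, q_0 = 27·0 + 1 = 1 → 27/1
APPEND 14: p_1 = 14·27 + 1 = 379, q_1 = 14·1 + 0 = 14 → 379/14
APPEND 8: p_2 = 8·379 + 27 = 3059, q_2 = 8·14 + 1 = 113 → 3059/113
APPEND 44: p_3 = 44·3059 + 379 = 134975, q_3 = 44·113 + 14 = 4986 → 134975/4986
APPEND 2: p_4 = 2·134975 + 3059 = 273009, q_4 = 2·4986 + 113 = 10085 → 273009/10085
APPEND 44: p_5 = 44·273009 + 134975 = 12147371, q_5 = 44·10085 + 4986 = 448726 → 12147371/448726
APPEND 15: p_6 = 15·12147371 + 273009 = 182483574, q_6 = 15·448726 + 10085 = 6740975 → 182483574/6740975
APPEND 45: p_7 = 45·182483574 + 12147371 = 8223908201, q_7 = 45·6740975 + 448726 = 303792601 → 8223908201/303792601
APPEND 35: p_8 = 35·8223908201 + 182483574 = 288019270609, q_8 = 35·303792601 + 6740975 = 10639482010 → 288019270609/10639482010
APPEND 23: p_9 = 23·288019270609 + 8223908201 = 6632667132208, q_9 = 23·10639482010 + 303792601 = 245011878831 → 6632667132208/245011878831
APPEND 27: p_10 = 27·6632667132208 + 288019270609 = 179370031840225, q_10 = 27·245011878831 + 10639482010 = 6625960210447 → 179370031840225/6625960210447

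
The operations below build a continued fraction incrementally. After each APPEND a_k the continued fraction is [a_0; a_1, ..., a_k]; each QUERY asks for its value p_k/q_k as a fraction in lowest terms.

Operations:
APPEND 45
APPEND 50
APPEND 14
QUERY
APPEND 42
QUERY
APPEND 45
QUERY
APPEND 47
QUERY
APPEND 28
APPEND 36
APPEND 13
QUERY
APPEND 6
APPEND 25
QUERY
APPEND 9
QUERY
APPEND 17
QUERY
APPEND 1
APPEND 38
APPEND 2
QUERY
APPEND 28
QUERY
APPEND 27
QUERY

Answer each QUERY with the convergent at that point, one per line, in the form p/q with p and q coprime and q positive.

APPEND 45: p_0 = 45·1 + 0 = 45, q_0 = 45·0 + 1 = 1 → 45/1
APPEND 50: p_1 = 50·45 + 1 = 2251, q_1 = 50·1 + 0 = 50 → 2251/50
APPEND 14: p_2 = 14·2251 + 45 = 31559, q_2 = 14·50 + 1 = 701 → 31559/701
APPEND 42: p_3 = 42·31559 + 2251 = 1327729, q_3 = 42·701 + 50 = 29492 → 1327729/29492
APPEND 45: p_4 = 45·1327729 + 31559 = 59779364, q_4 = 45·29492 + 701 = 1327841 → 59779364/1327841
APPEND 47: p_5 = 47·59779364 + 1327729 = 2810957837, q_5 = 47·1327841 + 29492 = 62438019 → 2810957837/62438019
APPEND 28: p_6 = 28·2810957837 + 59779364 = 78766598800, q_6 = 28·62438019 + 1327841 = 1749592373 → 78766598800/1749592373
APPEND 36: p_7 = 36·78766598800 + 2810957837 = 2838408514637, q_7 = 36·1749592373 + 62438019 = 63047763447 → 2838408514637/63047763447
APPEND 13: p_8 = 13·2838408514637 + 78766598800 = 36978077289081, q_8 = 13·63047763447 + 1749592373 = 821370517184 → 36978077289081/821370517184
APPEND 6: p_9 = 6·36978077289081 + 2838408514637 = 224706872249123, q_9 = 6·821370517184 + 63047763447 = 4991270866551 → 224706872249123/4991270866551
APPEND 25: p_10 = 25·224706872249123 + 36978077289081 = 5654649883517156, q_10 = 25·4991270866551 + 821370517184 = 125603142180959 → 5654649883517156/125603142180959
APPEND 9: p_11 = 9·5654649883517156 + 224706872249123 = 51116555823903527, q_11 = 9·125603142180959 + 4991270866551 = 1135419550495182 → 51116555823903527/1135419550495182
APPEND 17: p_12 = 17·51116555823903527 + 5654649883517156 = 874636098889877115, q_12 = 17·1135419550495182 + 125603142180959 = 19427735500599053 → 874636098889877115/19427735500599053
APPEND 1: p_13 = 1·874636098889877115 + 51116555823903527 = 925752654713780642, q_13 = 1·19427735500599053 + 1135419550495182 = 20563155051094235 → 925752654713780642/20563155051094235
APPEND 38: p_14 = 38·925752654713780642 + 874636098889877115 = 36053236978013541511, q_14 = 38·20563155051094235 + 19427735500599053 = 800827627442179983 → 36053236978013541511/800827627442179983
APPEND 2: p_15 = 2·36053236978013541511 + 925752654713780642 = 73032226610740863664, q_15 = 2·800827627442179983 + 20563155051094235 = 1622218409935454201 → 73032226610740863664/1622218409935454201
APPEND 28: p_16 = 28·73032226610740863664 + 36053236978013541511 = 2080955582078757724103, q_16 = 28·1622218409935454201 + 800827627442179983 = 46222943105634897611 → 2080955582078757724103/46222943105634897611
APPEND 27: p_17 = 27·2080955582078757724103 + 73032226610740863664 = 56258832942737199414445, q_17 = 27·46222943105634897611 + 1622218409935454201 = 1249641682262077689698 → 56258832942737199414445/1249641682262077689698

31559/701
1327729/29492
59779364/1327841
2810957837/62438019
36978077289081/821370517184
5654649883517156/125603142180959
51116555823903527/1135419550495182
874636098889877115/19427735500599053
73032226610740863664/1622218409935454201
2080955582078757724103/46222943105634897611
56258832942737199414445/1249641682262077689698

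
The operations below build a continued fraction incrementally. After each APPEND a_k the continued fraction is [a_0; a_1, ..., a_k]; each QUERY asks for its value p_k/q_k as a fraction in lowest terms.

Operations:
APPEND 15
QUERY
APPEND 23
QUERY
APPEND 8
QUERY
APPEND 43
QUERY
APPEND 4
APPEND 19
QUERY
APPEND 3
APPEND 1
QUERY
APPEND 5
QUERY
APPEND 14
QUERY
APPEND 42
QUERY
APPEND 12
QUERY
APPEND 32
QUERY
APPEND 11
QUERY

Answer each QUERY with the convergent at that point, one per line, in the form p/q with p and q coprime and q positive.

15/1
346/23
2783/185
120015/7978
9294032/617821
37658971/2503381
216659794/14402465
3070896087/204137891
129194295448/8588193887
1553402441463/103262464535
49838072422264/3312987059007
549772199086367/36546120113612

APPEND 15: p_0 = 15·1 + 0 = 15, q_0 = 15·0 + 1 = 1 → 15/1
APPEND 23: p_1 = 23·15 + 1 = 346, q_1 = 23·1 + 0 = 23 → 346/23
APPEND 8: p_2 = 8·346 + 15 = 2783, q_2 = 8·23 + 1 = 185 → 2783/185
APPEND 43: p_3 = 43·2783 + 346 = 120015, q_3 = 43·185 + 23 = 7978 → 120015/7978
APPEND 4: p_4 = 4·120015 + 2783 = 482843, q_4 = 4·7978 + 185 = 32097 → 482843/32097
APPEND 19: p_5 = 19·482843 + 120015 = 9294032, q_5 = 19·32097 + 7978 = 617821 → 9294032/617821
APPEND 3: p_6 = 3·9294032 + 482843 = 28364939, q_6 = 3·617821 + 32097 = 1885560 → 28364939/1885560
APPEND 1: p_7 = 1·28364939 + 9294032 = 37658971, q_7 = 1·1885560 + 617821 = 2503381 → 37658971/2503381
APPEND 5: p_8 = 5·37658971 + 28364939 = 216659794, q_8 = 5·2503381 + 1885560 = 14402465 → 216659794/14402465
APPEND 14: p_9 = 14·216659794 + 37658971 = 3070896087, q_9 = 14·14402465 + 2503381 = 204137891 → 3070896087/204137891
APPEND 42: p_10 = 42·3070896087 + 216659794 = 129194295448, q_10 = 42·204137891 + 14402465 = 8588193887 → 129194295448/8588193887
APPEND 12: p_11 = 12·129194295448 + 3070896087 = 1553402441463, q_11 = 12·8588193887 + 204137891 = 103262464535 → 1553402441463/103262464535
APPEND 32: p_12 = 32·1553402441463 + 129194295448 = 49838072422264, q_12 = 32·103262464535 + 8588193887 = 3312987059007 → 49838072422264/3312987059007
APPEND 11: p_13 = 11·49838072422264 + 1553402441463 = 549772199086367, q_13 = 11·3312987059007 + 103262464535 = 36546120113612 → 549772199086367/36546120113612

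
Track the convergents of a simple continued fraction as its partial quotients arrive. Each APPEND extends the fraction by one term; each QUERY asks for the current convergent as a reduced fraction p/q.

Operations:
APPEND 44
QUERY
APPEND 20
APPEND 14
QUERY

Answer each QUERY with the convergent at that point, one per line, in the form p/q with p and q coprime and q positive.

APPEND 44: p_0 = 44·1 + 0 = 44, q_0 = 44·0 + 1 = 1 → 44/1
APPEND 20: p_1 = 20·44 + 1 = 881, q_1 = 20·1 + 0 = 20 → 881/20
APPEND 14: p_2 = 14·881 + 44 = 12378, q_2 = 14·20 + 1 = 281 → 12378/281

44/1
12378/281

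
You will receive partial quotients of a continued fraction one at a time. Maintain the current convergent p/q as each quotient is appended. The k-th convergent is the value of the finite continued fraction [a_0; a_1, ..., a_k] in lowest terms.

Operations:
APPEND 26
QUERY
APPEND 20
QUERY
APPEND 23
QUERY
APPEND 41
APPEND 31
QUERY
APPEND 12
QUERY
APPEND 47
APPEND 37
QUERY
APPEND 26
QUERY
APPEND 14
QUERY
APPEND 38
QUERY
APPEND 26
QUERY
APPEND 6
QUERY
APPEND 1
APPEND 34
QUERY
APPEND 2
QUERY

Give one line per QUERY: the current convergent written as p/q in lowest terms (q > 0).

26/1
521/20
12009/461
15291599/587012
183992078/7063065
320712004883/12311452544
8347175046223/320430317211
117181162652005/4498335893498
4461231355822413/171257194270135
116109196414034743/4457185386917008
701116409840030871/26914369515772183
28486787022478261747/1093547236207204677
57790799651210589108/2218466027317098545

APPEND 26: p_0 = 26·1 + 0 = 26, q_0 = 26·0 + 1 = 1 → 26/1
APPEND 20: p_1 = 20·26 + 1 = 521, q_1 = 20·1 + 0 = 20 → 521/20
APPEND 23: p_2 = 23·521 + 26 = 12009, q_2 = 23·20 + 1 = 461 → 12009/461
APPEND 41: p_3 = 41·12009 + 521 = 492890, q_3 = 41·461 + 20 = 18921 → 492890/18921
APPEND 31: p_4 = 31·492890 + 12009 = 15291599, q_4 = 31·18921 + 461 = 587012 → 15291599/587012
APPEND 12: p_5 = 12·15291599 + 492890 = 183992078, q_5 = 12·587012 + 18921 = 7063065 → 183992078/7063065
APPEND 47: p_6 = 47·183992078 + 15291599 = 8662919265, q_6 = 47·7063065 + 587012 = 332551067 → 8662919265/332551067
APPEND 37: p_7 = 37·8662919265 + 183992078 = 320712004883, q_7 = 37·332551067 + 7063065 = 12311452544 → 320712004883/12311452544
APPEND 26: p_8 = 26·320712004883 + 8662919265 = 8347175046223, q_8 = 26·12311452544 + 332551067 = 320430317211 → 8347175046223/320430317211
APPEND 14: p_9 = 14·8347175046223 + 320712004883 = 117181162652005, q_9 = 14·320430317211 + 12311452544 = 4498335893498 → 117181162652005/4498335893498
APPEND 38: p_10 = 38·117181162652005 + 8347175046223 = 4461231355822413, q_10 = 38·4498335893498 + 320430317211 = 171257194270135 → 4461231355822413/171257194270135
APPEND 26: p_11 = 26·4461231355822413 + 117181162652005 = 116109196414034743, q_11 = 26·171257194270135 + 4498335893498 = 4457185386917008 → 116109196414034743/4457185386917008
APPEND 6: p_12 = 6·116109196414034743 + 4461231355822413 = 701116409840030871, q_12 = 6·4457185386917008 + 171257194270135 = 26914369515772183 → 701116409840030871/26914369515772183
APPEND 1: p_13 = 1·701116409840030871 + 116109196414034743 = 817225606254065614, q_13 = 1·26914369515772183 + 4457185386917008 = 31371554902689191 → 817225606254065614/31371554902689191
APPEND 34: p_14 = 34·817225606254065614 + 701116409840030871 = 28486787022478261747, q_14 = 34·31371554902689191 + 26914369515772183 = 1093547236207204677 → 28486787022478261747/1093547236207204677
APPEND 2: p_15 = 2·28486787022478261747 + 817225606254065614 = 57790799651210589108, q_15 = 2·1093547236207204677 + 31371554902689191 = 2218466027317098545 → 57790799651210589108/2218466027317098545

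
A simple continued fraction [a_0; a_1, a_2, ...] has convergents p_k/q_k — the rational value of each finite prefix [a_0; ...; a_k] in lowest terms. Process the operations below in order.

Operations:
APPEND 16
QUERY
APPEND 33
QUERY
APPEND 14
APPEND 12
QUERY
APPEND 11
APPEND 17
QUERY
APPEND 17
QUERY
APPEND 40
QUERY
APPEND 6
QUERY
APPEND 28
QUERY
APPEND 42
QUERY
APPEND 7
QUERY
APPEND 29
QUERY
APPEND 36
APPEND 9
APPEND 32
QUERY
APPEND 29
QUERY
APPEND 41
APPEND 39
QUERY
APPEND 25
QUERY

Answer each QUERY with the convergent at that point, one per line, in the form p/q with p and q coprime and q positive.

APPEND 16: p_0 = 16·1 + 0 = 16, q_0 = 16·0 + 1 = 1 → 16/1
APPEND 33: p_1 = 33·16 + 1 = 529, q_1 = 33·1 + 0 = 33 → 529/33
APPEND 14: p_2 = 14·529 + 16 = 7422, q_2 = 14·33 + 1 = 463 → 7422/463
APPEND 12: p_3 = 12·7422 + 529 = 89593, q_3 = 12·463 + 33 = 5589 → 89593/5589
APPEND 11: p_4 = 11·89593 + 7422 = 992945, q_4 = 11·5589 + 463 = 61942 → 992945/61942
APPEND 17: p_5 = 17·992945 + 89593 = 16969658, q_5 = 17·61942 + 5589 = 1058603 → 16969658/1058603
APPEND 17: p_6 = 17·16969658 + 992945 = 289477131, q_6 = 17·1058603 + 61942 = 18058193 → 289477131/18058193
APPEND 40: p_7 = 40·289477131 + 16969658 = 11596054898, q_7 = 40·18058193 + 1058603 = 723386323 → 11596054898/723386323
APPEND 6: p_8 = 6·11596054898 + 289477131 = 69865806519, q_8 = 6·723386323 + 18058193 = 4358376131 → 69865806519/4358376131
APPEND 28: p_9 = 28·69865806519 + 11596054898 = 1967838637430, q_9 = 28·4358376131 + 723386323 = 122757917991 → 1967838637430/122757917991
APPEND 42: p_10 = 42·1967838637430 + 69865806519 = 82719088578579, q_10 = 42·122757917991 + 4358376131 = 5160190931753 → 82719088578579/5160190931753
APPEND 7: p_11 = 7·82719088578579 + 1967838637430 = 581001458687483, q_11 = 7·5160190931753 + 122757917991 = 36244094440262 → 581001458687483/36244094440262
APPEND 29: p_12 = 29·581001458687483 + 82719088578579 = 16931761390515586, q_12 = 29·36244094440262 + 5160190931753 = 1056238929699351 → 16931761390515586/1056238929699351
APPEND 36: p_13 = 36·16931761390515586 + 581001458687483 = 610124411517248579, q_13 = 36·1056238929699351 + 36244094440262 = 38060845563616898 → 610124411517248579/38060845563616898
APPEND 9: p_14 = 9·610124411517248579 + 16931761390515586 = 5508051465045752797, q_14 = 9·38060845563616898 + 1056238929699351 = 343603849002251433 → 5508051465045752797/343603849002251433
APPEND 32: p_15 = 32·5508051465045752797 + 610124411517248579 = 176867771292981338083, q_15 = 32·343603849002251433 + 38060845563616898 = 11033384013635662754 → 176867771292981338083/11033384013635662754
APPEND 29: p_16 = 29·176867771292981338083 + 5508051465045752797 = 5134673418961504557204, q_16 = 29·11033384013635662754 + 343603849002251433 = 320311740244436471299 → 5134673418961504557204/320311740244436471299
APPEND 41: p_17 = 41·5134673418961504557204 + 176867771292981338083 = 210698477948714668183447, q_17 = 41·320311740244436471299 + 11033384013635662754 = 13143814734035530986013 → 210698477948714668183447/13143814734035530986013
APPEND 39: p_18 = 39·210698477948714668183447 + 5134673418961504557204 = 8222375313418833563711637, q_18 = 39·13143814734035530986013 + 320311740244436471299 = 512929086367630144925806 → 8222375313418833563711637/512929086367630144925806
APPEND 25: p_19 = 25·8222375313418833563711637 + 210698477948714668183447 = 205770081313419553760974372, q_19 = 25·512929086367630144925806 + 13143814734035530986013 = 12836370973924789154131163 → 205770081313419553760974372/12836370973924789154131163

16/1
529/33
89593/5589
16969658/1058603
289477131/18058193
11596054898/723386323
69865806519/4358376131
1967838637430/122757917991
82719088578579/5160190931753
581001458687483/36244094440262
16931761390515586/1056238929699351
176867771292981338083/11033384013635662754
5134673418961504557204/320311740244436471299
8222375313418833563711637/512929086367630144925806
205770081313419553760974372/12836370973924789154131163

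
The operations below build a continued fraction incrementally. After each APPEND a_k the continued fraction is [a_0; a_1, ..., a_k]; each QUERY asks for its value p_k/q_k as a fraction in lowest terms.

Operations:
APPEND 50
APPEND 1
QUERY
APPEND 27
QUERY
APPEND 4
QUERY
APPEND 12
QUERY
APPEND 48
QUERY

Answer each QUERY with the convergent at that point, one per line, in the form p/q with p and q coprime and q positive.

APPEND 50: p_0 = 50·1 + 0 = 50, q_0 = 50·0 + 1 = 1 → 50/1
APPEND 1: p_1 = 1·50 + 1 = 51, q_1 = 1·1 + 0 = 1 → 51/1
APPEND 27: p_2 = 27·51 + 50 = 1427, q_2 = 27·1 + 1 = 28 → 1427/28
APPEND 4: p_3 = 4·1427 + 51 = 5759, q_3 = 4·28 + 1 = 113 → 5759/113
APPEND 12: p_4 = 12·5759 + 1427 = 70535, q_4 = 12·113 + 28 = 1384 → 70535/1384
APPEND 48: p_5 = 48·70535 + 5759 = 3391439, q_5 = 48·1384 + 113 = 66545 → 3391439/66545

51/1
1427/28
5759/113
70535/1384
3391439/66545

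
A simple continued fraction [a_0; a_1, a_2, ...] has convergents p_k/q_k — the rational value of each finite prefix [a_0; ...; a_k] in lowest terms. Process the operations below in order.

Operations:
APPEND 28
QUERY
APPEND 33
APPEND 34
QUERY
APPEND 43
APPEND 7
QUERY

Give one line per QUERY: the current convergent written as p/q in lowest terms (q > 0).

APPEND 28: p_0 = 28·1 + 0 = 28, q_0 = 28·0 + 1 = 1 → 28/1
APPEND 33: p_1 = 33·28 + 1 = 925, q_1 = 33·1 + 0 = 33 → 925/33
APPEND 34: p_2 = 34·925 + 28 = 31478, q_2 = 34·33 + 1 = 1123 → 31478/1123
APPEND 43: p_3 = 43·31478 + 925 = 1354479, q_3 = 43·1123 + 33 = 48322 → 1354479/48322
APPEND 7: p_4 = 7·1354479 + 31478 = 9512831, q_4 = 7·48322 + 1123 = 339377 → 9512831/339377

28/1
31478/1123
9512831/339377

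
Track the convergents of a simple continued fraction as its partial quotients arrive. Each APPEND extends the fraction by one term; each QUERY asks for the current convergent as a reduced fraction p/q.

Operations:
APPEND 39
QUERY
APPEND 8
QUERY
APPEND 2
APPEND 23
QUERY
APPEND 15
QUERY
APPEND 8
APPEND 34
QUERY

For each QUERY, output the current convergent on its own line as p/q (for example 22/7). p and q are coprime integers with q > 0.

APPEND 39: p_0 = 39·1 + 0 = 39, q_0 = 39·0 + 1 = 1 → 39/1
APPEND 8: p_1 = 8·39 + 1 = 313, q_1 = 8·1 + 0 = 8 → 313/8
APPEND 2: p_2 = 2·313 + 39 = 665, q_2 = 2·8 + 1 = 17 → 665/17
APPEND 23: p_3 = 23·665 + 313 = 15608, q_3 = 23·17 + 8 = 399 → 15608/399
APPEND 15: p_4 = 15·15608 + 665 = 234785, q_4 = 15·399 + 17 = 6002 → 234785/6002
APPEND 8: p_5 = 8·234785 + 15608 = 1893888, q_5 = 8·6002 + 399 = 48415 → 1893888/48415
APPEND 34: p_6 = 34·1893888 + 234785 = 64626977, q_6 = 34·48415 + 6002 = 1652112 → 64626977/1652112

39/1
313/8
15608/399
234785/6002
64626977/1652112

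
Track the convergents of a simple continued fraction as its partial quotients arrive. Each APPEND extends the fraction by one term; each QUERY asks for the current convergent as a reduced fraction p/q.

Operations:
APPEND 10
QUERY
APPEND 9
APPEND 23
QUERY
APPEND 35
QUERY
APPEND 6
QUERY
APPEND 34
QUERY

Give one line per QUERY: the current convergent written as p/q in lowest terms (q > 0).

10/1
2103/208
73696/7289
444279/43942
15179182/1501317

APPEND 10: p_0 = 10·1 + 0 = 10, q_0 = 10·0 + 1 = 1 → 10/1
APPEND 9: p_1 = 9·10 + 1 = 91, q_1 = 9·1 + 0 = 9 → 91/9
APPEND 23: p_2 = 23·91 + 10 = 2103, q_2 = 23·9 + 1 = 208 → 2103/208
APPEND 35: p_3 = 35·2103 + 91 = 73696, q_3 = 35·208 + 9 = 7289 → 73696/7289
APPEND 6: p_4 = 6·73696 + 2103 = 444279, q_4 = 6·7289 + 208 = 43942 → 444279/43942
APPEND 34: p_5 = 34·444279 + 73696 = 15179182, q_5 = 34·43942 + 7289 = 1501317 → 15179182/1501317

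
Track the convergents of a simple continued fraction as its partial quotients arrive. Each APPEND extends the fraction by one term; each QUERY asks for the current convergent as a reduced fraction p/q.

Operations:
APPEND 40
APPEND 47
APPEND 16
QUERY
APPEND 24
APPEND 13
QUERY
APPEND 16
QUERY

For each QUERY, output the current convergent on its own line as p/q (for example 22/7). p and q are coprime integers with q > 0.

APPEND 40: p_0 = 40·1 + 0 = 40, q_0 = 40·0 + 1 = 1 → 40/1
APPEND 47: p_1 = 47·40 + 1 = 1881, q_1 = 47·1 + 0 = 47 → 1881/47
APPEND 16: p_2 = 16·1881 + 40 = 30136, q_2 = 16·47 + 1 = 753 → 30136/753
APPEND 24: p_3 = 24·30136 + 1881 = 725145, q_3 = 24·753 + 47 = 18119 → 725145/18119
APPEND 13: p_4 = 13·725145 + 30136 = 9457021, q_4 = 13·18119 + 753 = 236300 → 9457021/236300
APPEND 16: p_5 = 16·9457021 + 725145 = 152037481, q_5 = 16·236300 + 18119 = 3798919 → 152037481/3798919

30136/753
9457021/236300
152037481/3798919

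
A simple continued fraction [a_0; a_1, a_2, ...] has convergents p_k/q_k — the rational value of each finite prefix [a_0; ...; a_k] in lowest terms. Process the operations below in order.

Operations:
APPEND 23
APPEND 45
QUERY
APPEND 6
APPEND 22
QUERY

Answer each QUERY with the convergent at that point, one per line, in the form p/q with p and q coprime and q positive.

APPEND 23: p_0 = 23·1 + 0 = 23, q_0 = 23·0 + 1 = 1 → 23/1
APPEND 45: p_1 = 45·23 + 1 = 1036, q_1 = 45·1 + 0 = 45 → 1036/45
APPEND 6: p_2 = 6·1036 + 23 = 6239, q_2 = 6·45 + 1 = 271 → 6239/271
APPEND 22: p_3 = 22·6239 + 1036 = 138294, q_3 = 22·271 + 45 = 6007 → 138294/6007

1036/45
138294/6007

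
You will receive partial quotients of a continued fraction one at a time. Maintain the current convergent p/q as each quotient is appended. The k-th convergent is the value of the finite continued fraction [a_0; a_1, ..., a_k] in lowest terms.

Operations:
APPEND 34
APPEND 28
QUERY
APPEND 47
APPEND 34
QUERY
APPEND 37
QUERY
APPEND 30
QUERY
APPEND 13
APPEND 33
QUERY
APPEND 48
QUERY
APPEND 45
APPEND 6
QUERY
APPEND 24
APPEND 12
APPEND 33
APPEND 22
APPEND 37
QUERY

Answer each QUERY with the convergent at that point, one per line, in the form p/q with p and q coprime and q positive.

953/28
1525003/44806
56469936/1659139
1695623083/49818976
730981433578/21476911267
35109208381759/1031541046643
9518981360058157/279676485107855
74787863321793840599823/2197336663598444080138

APPEND 34: p_0 = 34·1 + 0 = 34, q_0 = 34·0 + 1 = 1 → 34/1
APPEND 28: p_1 = 28·34 + 1 = 953, q_1 = 28·1 + 0 = 28 → 953/28
APPEND 47: p_2 = 47·953 + 34 = 44825, q_2 = 47·28 + 1 = 1317 → 44825/1317
APPEND 34: p_3 = 34·44825 + 953 = 1525003, q_3 = 34·1317 + 28 = 44806 → 1525003/44806
APPEND 37: p_4 = 37·1525003 + 44825 = 56469936, q_4 = 37·44806 + 1317 = 1659139 → 56469936/1659139
APPEND 30: p_5 = 30·56469936 + 1525003 = 1695623083, q_5 = 30·1659139 + 44806 = 49818976 → 1695623083/49818976
APPEND 13: p_6 = 13·1695623083 + 56469936 = 22099570015, q_6 = 13·49818976 + 1659139 = 649305827 → 22099570015/649305827
APPEND 33: p_7 = 33·22099570015 + 1695623083 = 730981433578, q_7 = 33·649305827 + 49818976 = 21476911267 → 730981433578/21476911267
APPEND 48: p_8 = 48·730981433578 + 22099570015 = 35109208381759, q_8 = 48·21476911267 + 649305827 = 1031541046643 → 35109208381759/1031541046643
APPEND 45: p_9 = 45·35109208381759 + 730981433578 = 1580645358612733, q_9 = 45·1031541046643 + 21476911267 = 46440824010202 → 1580645358612733/46440824010202
APPEND 6: p_10 = 6·1580645358612733 + 35109208381759 = 9518981360058157, q_10 = 6·46440824010202 + 1031541046643 = 279676485107855 → 9518981360058157/279676485107855
APPEND 24: p_11 = 24·9518981360058157 + 1580645358612733 = 230036198000008501, q_11 = 24·279676485107855 + 46440824010202 = 6758676466598722 → 230036198000008501/6758676466598722
APPEND 12: p_12 = 12·230036198000008501 + 9518981360058157 = 2769953357360160169, q_12 = 12·6758676466598722 + 279676485107855 = 81383794084292519 → 2769953357360160169/81383794084292519
APPEND 33: p_13 = 33·2769953357360160169 + 230036198000008501 = 91638496990885294078, q_13 = 33·81383794084292519 + 6758676466598722 = 2692423881248251849 → 91638496990885294078/2692423881248251849
APPEND 22: p_14 = 22·91638496990885294078 + 2769953357360160169 = 2018816887156836629885, q_14 = 22·2692423881248251849 + 81383794084292519 = 59314709181545833197 → 2018816887156836629885/59314709181545833197
APPEND 37: p_15 = 37·2018816887156836629885 + 91638496990885294078 = 74787863321793840599823, q_15 = 37·59314709181545833197 + 2692423881248251849 = 2197336663598444080138 → 74787863321793840599823/2197336663598444080138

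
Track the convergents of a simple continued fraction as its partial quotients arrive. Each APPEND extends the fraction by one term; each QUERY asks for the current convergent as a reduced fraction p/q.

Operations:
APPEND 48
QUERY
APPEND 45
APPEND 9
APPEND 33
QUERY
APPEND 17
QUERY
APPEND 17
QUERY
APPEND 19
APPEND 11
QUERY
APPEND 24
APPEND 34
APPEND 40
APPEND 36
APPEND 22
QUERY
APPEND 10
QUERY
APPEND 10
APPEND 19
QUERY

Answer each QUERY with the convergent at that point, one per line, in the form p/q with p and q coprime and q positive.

48/1
645562/13443
10994051/228937
187544429/3905372
39505264651/822646427
1029110706837118388/21429909492976147
10337825880279714751/215271954219017367
1994077846563330766813/41524111536198863890

APPEND 48: p_0 = 48·1 + 0 = 48, q_0 = 48·0 + 1 = 1 → 48/1
APPEND 45: p_1 = 45·48 + 1 = 2161, q_1 = 45·1 + 0 = 45 → 2161/45
APPEND 9: p_2 = 9·2161 + 48 = 19497, q_2 = 9·45 + 1 = 406 → 19497/406
APPEND 33: p_3 = 33·19497 + 2161 = 645562, q_3 = 33·406 + 45 = 13443 → 645562/13443
APPEND 17: p_4 = 17·645562 + 19497 = 10994051, q_4 = 17·13443 + 406 = 228937 → 10994051/228937
APPEND 17: p_5 = 17·10994051 + 645562 = 187544429, q_5 = 17·228937 + 13443 = 3905372 → 187544429/3905372
APPEND 19: p_6 = 19·187544429 + 10994051 = 3574338202, q_6 = 19·3905372 + 228937 = 74431005 → 3574338202/74431005
APPEND 11: p_7 = 11·3574338202 + 187544429 = 39505264651, q_7 = 11·74431005 + 3905372 = 822646427 → 39505264651/822646427
APPEND 24: p_8 = 24·39505264651 + 3574338202 = 951700689826, q_8 = 24·822646427 + 74431005 = 19817945253 → 951700689826/19817945253
APPEND 34: p_9 = 34·951700689826 + 39505264651 = 32397328718735, q_9 = 34·19817945253 + 822646427 = 674632785029 → 32397328718735/674632785029
APPEND 40: p_10 = 40·32397328718735 + 951700689826 = 1296844849439226, q_10 = 40·674632785029 + 19817945253 = 27005129346413 → 1296844849439226/27005129346413
APPEND 36: p_11 = 36·1296844849439226 + 32397328718735 = 46718811908530871, q_11 = 36·27005129346413 + 674632785029 = 972859289255897 → 46718811908530871/972859289255897
APPEND 22: p_12 = 22·46718811908530871 + 1296844849439226 = 1029110706837118388, q_12 = 22·972859289255897 + 27005129346413 = 21429909492976147 → 1029110706837118388/21429909492976147
APPEND 10: p_13 = 10·1029110706837118388 + 46718811908530871 = 10337825880279714751, q_13 = 10·21429909492976147 + 972859289255897 = 215271954219017367 → 10337825880279714751/215271954219017367
APPEND 10: p_14 = 10·10337825880279714751 + 1029110706837118388 = 104407369509634265898, q_14 = 10·215271954219017367 + 21429909492976147 = 2174149451683149817 → 104407369509634265898/2174149451683149817
APPEND 19: p_15 = 19·104407369509634265898 + 10337825880279714751 = 1994077846563330766813, q_15 = 19·2174149451683149817 + 215271954219017367 = 41524111536198863890 → 1994077846563330766813/41524111536198863890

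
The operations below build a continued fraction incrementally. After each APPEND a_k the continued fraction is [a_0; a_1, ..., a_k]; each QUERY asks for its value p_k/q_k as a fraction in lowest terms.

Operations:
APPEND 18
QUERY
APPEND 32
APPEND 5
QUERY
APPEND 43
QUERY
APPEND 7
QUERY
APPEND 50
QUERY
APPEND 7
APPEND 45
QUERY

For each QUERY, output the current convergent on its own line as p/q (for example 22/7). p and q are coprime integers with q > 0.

18/1
2903/161
125406/6955
880745/48846
44162656/2449255
13995032821/776162650

APPEND 18: p_0 = 18·1 + 0 = 18, q_0 = 18·0 + 1 = 1 → 18/1
APPEND 32: p_1 = 32·18 + 1 = 577, q_1 = 32·1 + 0 = 32 → 577/32
APPEND 5: p_2 = 5·577 + 18 = 2903, q_2 = 5·32 + 1 = 161 → 2903/161
APPEND 43: p_3 = 43·2903 + 577 = 125406, q_3 = 43·161 + 32 = 6955 → 125406/6955
APPEND 7: p_4 = 7·125406 + 2903 = 880745, q_4 = 7·6955 + 161 = 48846 → 880745/48846
APPEND 50: p_5 = 50·880745 + 125406 = 44162656, q_5 = 50·48846 + 6955 = 2449255 → 44162656/2449255
APPEND 7: p_6 = 7·44162656 + 880745 = 310019337, q_6 = 7·2449255 + 48846 = 17193631 → 310019337/17193631
APPEND 45: p_7 = 45·310019337 + 44162656 = 13995032821, q_7 = 45·17193631 + 2449255 = 776162650 → 13995032821/776162650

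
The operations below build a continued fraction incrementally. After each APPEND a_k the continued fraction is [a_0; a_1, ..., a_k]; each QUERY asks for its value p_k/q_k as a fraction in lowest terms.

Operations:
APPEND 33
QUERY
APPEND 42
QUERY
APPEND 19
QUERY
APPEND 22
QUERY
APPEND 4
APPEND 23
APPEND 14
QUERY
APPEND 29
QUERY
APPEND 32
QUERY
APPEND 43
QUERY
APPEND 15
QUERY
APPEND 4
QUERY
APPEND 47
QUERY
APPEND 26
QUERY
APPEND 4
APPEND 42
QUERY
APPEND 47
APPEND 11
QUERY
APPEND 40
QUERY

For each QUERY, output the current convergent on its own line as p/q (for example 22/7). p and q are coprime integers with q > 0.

33/1
1387/42
26386/799
581879/17620
768456652/23269797
22339964533/676481150
715647321708/21670666597
30795174797977/932515144821
462643269291363/14009397838912
1881368251963429/56970106500469
88886951111572526/2691604403360955
2312942097152849105/70038684593885299
394620466365517544837/11949585081307775641
204516148786075040883972/6192996381887995705699
8199202454017520682935165/248281768620684072585238

APPEND 33: p_0 = 33·1 + 0 = 33, q_0 = 33·0 + 1 = 1 → 33/1
APPEND 42: p_1 = 42·33 + 1 = 1387, q_1 = 42·1 + 0 = 42 → 1387/42
APPEND 19: p_2 = 19·1387 + 33 = 26386, q_2 = 19·42 + 1 = 799 → 26386/799
APPEND 22: p_3 = 22·26386 + 1387 = 581879, q_3 = 22·799 + 42 = 17620 → 581879/17620
APPEND 4: p_4 = 4·581879 + 26386 = 2353902, q_4 = 4·17620 + 799 = 71279 → 2353902/71279
APPEND 23: p_5 = 23·2353902 + 581879 = 54721625, q_5 = 23·71279 + 17620 = 1657037 → 54721625/1657037
APPEND 14: p_6 = 14·54721625 + 2353902 = 768456652, q_6 = 14·1657037 + 71279 = 23269797 → 768456652/23269797
APPEND 29: p_7 = 29·768456652 + 54721625 = 22339964533, q_7 = 29·23269797 + 1657037 = 676481150 → 22339964533/676481150
APPEND 32: p_8 = 32·22339964533 + 768456652 = 715647321708, q_8 = 32·676481150 + 23269797 = 21670666597 → 715647321708/21670666597
APPEND 43: p_9 = 43·715647321708 + 22339964533 = 30795174797977, q_9 = 43·21670666597 + 676481150 = 932515144821 → 30795174797977/932515144821
APPEND 15: p_10 = 15·30795174797977 + 715647321708 = 462643269291363, q_10 = 15·932515144821 + 21670666597 = 14009397838912 → 462643269291363/14009397838912
APPEND 4: p_11 = 4·462643269291363 + 30795174797977 = 1881368251963429, q_11 = 4·14009397838912 + 932515144821 = 56970106500469 → 1881368251963429/56970106500469
APPEND 47: p_12 = 47·1881368251963429 + 462643269291363 = 88886951111572526, q_12 = 47·56970106500469 + 14009397838912 = 2691604403360955 → 88886951111572526/2691604403360955
APPEND 26: p_13 = 26·88886951111572526 + 1881368251963429 = 2312942097152849105, q_13 = 26·2691604403360955 + 56970106500469 = 70038684593885299 → 2312942097152849105/70038684593885299
APPEND 4: p_14 = 4·2312942097152849105 + 88886951111572526 = 9340655339722968946, q_14 = 4·70038684593885299 + 2691604403360955 = 282846342778902151 → 9340655339722968946/282846342778902151
APPEND 42: p_15 = 42·9340655339722968946 + 2312942097152849105 = 394620466365517544837, q_15 = 42·282846342778902151 + 70038684593885299 = 11949585081307775641 → 394620466365517544837/11949585081307775641
APPEND 47: p_16 = 47·394620466365517544837 + 9340655339722968946 = 18556502574519047576285, q_16 = 47·11949585081307775641 + 282846342778902151 = 561913345164244357278 → 18556502574519047576285/561913345164244357278
APPEND 11: p_17 = 11·18556502574519047576285 + 394620466365517544837 = 204516148786075040883972, q_17 = 11·561913345164244357278 + 11949585081307775641 = 6192996381887995705699 → 204516148786075040883972/6192996381887995705699
APPEND 40: p_18 = 40·204516148786075040883972 + 18556502574519047576285 = 8199202454017520682935165, q_18 = 40·6192996381887995705699 + 561913345164244357278 = 248281768620684072585238 → 8199202454017520682935165/248281768620684072585238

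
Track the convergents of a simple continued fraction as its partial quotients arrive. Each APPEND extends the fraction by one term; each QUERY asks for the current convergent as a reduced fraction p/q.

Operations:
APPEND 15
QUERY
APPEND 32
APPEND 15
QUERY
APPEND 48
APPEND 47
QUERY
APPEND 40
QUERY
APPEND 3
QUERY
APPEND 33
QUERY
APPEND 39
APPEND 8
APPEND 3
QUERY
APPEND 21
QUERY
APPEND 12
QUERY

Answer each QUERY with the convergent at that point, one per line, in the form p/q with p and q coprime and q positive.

APPEND 15: p_0 = 15·1 + 0 = 15, q_0 = 15·0 + 1 = 1 → 15/1
APPEND 32: p_1 = 32·15 + 1 = 481, q_1 = 32·1 + 0 = 32 → 481/32
APPEND 15: p_2 = 15·481 + 15 = 7230, q_2 = 15·32 + 1 = 481 → 7230/481
APPEND 48: p_3 = 48·7230 + 481 = 347521, q_3 = 48·481 + 32 = 23120 → 347521/23120
APPEND 47: p_4 = 47·347521 + 7230 = 16340717, q_4 = 47·23120 + 481 = 1087121 → 16340717/1087121
APPEND 40: p_5 = 40·16340717 + 347521 = 653976201, q_5 = 40·1087121 + 23120 = 43507960 → 653976201/43507960
APPEND 3: p_6 = 3·653976201 + 16340717 = 1978269320, q_6 = 3·43507960 + 1087121 = 131611001 → 1978269320/131611001
APPEND 33: p_7 = 33·1978269320 + 653976201 = 65936863761, q_7 = 33·131611001 + 43507960 = 4386670993 → 65936863761/4386670993
APPEND 39: p_8 = 39·65936863761 + 1978269320 = 2573515955999, q_8 = 39·4386670993 + 131611001 = 171211779728 → 2573515955999/171211779728
APPEND 8: p_9 = 8·2573515955999 + 65936863761 = 20654064511753, q_9 = 8·171211779728 + 4386670993 = 1374080908817 → 20654064511753/1374080908817
APPEND 3: p_10 = 3·20654064511753 + 2573515955999 = 64535709491258, q_10 = 3·1374080908817 + 171211779728 = 4293454506179 → 64535709491258/4293454506179
APPEND 21: p_11 = 21·64535709491258 + 20654064511753 = 1375903963828171, q_11 = 21·4293454506179 + 1374080908817 = 91536625538576 → 1375903963828171/91536625538576
APPEND 12: p_12 = 12·1375903963828171 + 64535709491258 = 16575383275429310, q_12 = 12·91536625538576 + 4293454506179 = 1102732960969091 → 16575383275429310/1102732960969091

15/1
7230/481
16340717/1087121
653976201/43507960
1978269320/131611001
65936863761/4386670993
64535709491258/4293454506179
1375903963828171/91536625538576
16575383275429310/1102732960969091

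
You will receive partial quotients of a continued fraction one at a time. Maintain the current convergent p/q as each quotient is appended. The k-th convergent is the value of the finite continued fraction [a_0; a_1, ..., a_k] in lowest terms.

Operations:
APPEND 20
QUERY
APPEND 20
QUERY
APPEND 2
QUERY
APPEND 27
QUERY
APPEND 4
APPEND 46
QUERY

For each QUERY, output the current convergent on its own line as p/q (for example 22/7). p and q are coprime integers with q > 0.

APPEND 20: p_0 = 20·1 + 0 = 20, q_0 = 20·0 + 1 = 1 → 20/1
APPEND 20: p_1 = 20·20 + 1 = 401, q_1 = 20·1 + 0 = 20 → 401/20
APPEND 2: p_2 = 2·401 + 20 = 822, q_2 = 2·20 + 1 = 41 → 822/41
APPEND 27: p_3 = 27·822 + 401 = 22595, q_3 = 27·41 + 20 = 1127 → 22595/1127
APPEND 4: p_4 = 4·22595 + 822 = 91202, q_4 = 4·1127 + 41 = 4549 → 91202/4549
APPEND 46: p_5 = 46·91202 + 22595 = 4217887, q_5 = 46·4549 + 1127 = 210381 → 4217887/210381

20/1
401/20
822/41
22595/1127
4217887/210381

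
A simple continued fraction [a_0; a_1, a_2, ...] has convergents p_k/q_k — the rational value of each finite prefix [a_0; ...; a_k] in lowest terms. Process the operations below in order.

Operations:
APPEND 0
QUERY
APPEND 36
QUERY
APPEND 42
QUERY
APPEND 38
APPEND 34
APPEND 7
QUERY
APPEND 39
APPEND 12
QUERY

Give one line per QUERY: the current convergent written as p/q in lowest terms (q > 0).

APPEND 0: p_0 = 0·1 + 0 = 0, q_0 = 0·0 + 1 = 1 → 0/1
APPEND 36: p_1 = 36·0 + 1 = 1, q_1 = 36·1 + 0 = 36 → 1/36
APPEND 42: p_2 = 42·1 + 0 = 42, q_2 = 42·36 + 1 = 1513 → 42/1513
APPEND 38: p_3 = 38·42 + 1 = 1597, q_3 = 38·1513 + 36 = 57530 → 1597/57530
APPEND 34: p_4 = 34·1597 + 42 = 54340, q_4 = 34·57530 + 1513 = 1957533 → 54340/1957533
APPEND 7: p_5 = 7·54340 + 1597 = 381977, q_5 = 7·1957533 + 57530 = 13760261 → 381977/13760261
APPEND 39: p_6 = 39·381977 + 54340 = 14951443, q_6 = 39·13760261 + 1957533 = 538607712 → 14951443/538607712
APPEND 12: p_7 = 12·14951443 + 381977 = 179799293, q_7 = 12·538607712 + 13760261 = 6477052805 → 179799293/6477052805

0/1
1/36
42/1513
381977/13760261
179799293/6477052805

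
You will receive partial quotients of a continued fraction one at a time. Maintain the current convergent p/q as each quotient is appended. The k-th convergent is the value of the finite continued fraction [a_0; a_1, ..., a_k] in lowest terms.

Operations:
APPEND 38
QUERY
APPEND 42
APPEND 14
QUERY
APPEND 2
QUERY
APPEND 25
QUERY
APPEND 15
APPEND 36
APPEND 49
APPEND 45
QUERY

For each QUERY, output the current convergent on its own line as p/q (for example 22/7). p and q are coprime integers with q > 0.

APPEND 38: p_0 = 38·1 + 0 = 38, q_0 = 38·0 + 1 = 1 → 38/1
APPEND 42: p_1 = 42·38 + 1 = 1597, q_1 = 42·1 + 0 = 42 → 1597/42
APPEND 14: p_2 = 14·1597 + 38 = 22396, q_2 = 14·42 + 1 = 589 → 22396/589
APPEND 2: p_3 = 2·22396 + 1597 = 46389, q_3 = 2·589 + 42 = 1220 → 46389/1220
APPEND 25: p_4 = 25·46389 + 22396 = 1182121, q_4 = 25·1220 + 589 = 31089 → 1182121/31089
APPEND 15: p_5 = 15·1182121 + 46389 = 17778204, q_5 = 15·31089 + 1220 = 467555 → 17778204/467555
APPEND 36: p_6 = 36·17778204 + 1182121 = 641197465, q_6 = 36·467555 + 31089 = 16863069 → 641197465/16863069
APPEND 49: p_7 = 49·641197465 + 17778204 = 31436453989, q_7 = 49·16863069 + 467555 = 826757936 → 31436453989/826757936
APPEND 45: p_8 = 45·31436453989 + 641197465 = 1415281626970, q_8 = 45·826757936 + 16863069 = 37220970189 → 1415281626970/37220970189

38/1
22396/589
46389/1220
1182121/31089
1415281626970/37220970189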